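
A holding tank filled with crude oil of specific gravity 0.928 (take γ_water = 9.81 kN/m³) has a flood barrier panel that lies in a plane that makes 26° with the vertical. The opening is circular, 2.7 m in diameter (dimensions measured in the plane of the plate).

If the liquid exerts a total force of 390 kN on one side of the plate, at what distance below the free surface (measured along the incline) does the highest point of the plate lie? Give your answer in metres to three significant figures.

y_top ≈ 6.97 m

γ = 0.928 × 9.81 = 9.10368 kN/m³.
A = π(1.35)² = 5.72555 m².
From F = γ·h_c·A, the centroid depth is h_c = 390/(9.10368 × 5.72555) = 7.48222 m.
The plate makes 26° with the vertical, i.e. θ = 90° − 26° = 64° to the horizontal. Measuring y along the incline from the free-surface line, vertical depth h = y·sinθ with sinθ = 0.898794.
Along the incline, y_c = h_c/sinθ = 7.48222/0.898794 = 8.32473 m.
The centroid is at the centre, 1.35 m below the top of the plate, so the highest point sits at y_top = 8.32473 − 1.35 = 6.97473 m along the incline.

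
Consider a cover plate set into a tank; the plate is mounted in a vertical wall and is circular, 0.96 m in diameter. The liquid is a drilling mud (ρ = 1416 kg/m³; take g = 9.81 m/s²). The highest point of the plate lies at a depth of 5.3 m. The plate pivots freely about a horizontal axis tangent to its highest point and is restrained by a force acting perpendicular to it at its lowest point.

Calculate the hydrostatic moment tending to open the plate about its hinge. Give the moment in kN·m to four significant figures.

M ≈ 28.47 kN·m

γ = ρg = 1416 × 9.81 / 1000 = 13.89096 kN/m³.
The centroid is at the centre, 0.48 m below the top of the plate, so the centroid depth is h_c = 5.3 + 0.48 = 5.78 m.
A = π(0.48)² = 0.723823 m².
Resultant F = γ·h_c·A = 13.89096 × 5.78 × 0.723823 = 58.1156 kN.
I_c = πr⁴/4 = π × 0.48⁴/4 = 0.0416922 m⁴.
Centre of pressure: y_p = y_c + I_c/(y_c·A) = 5.78 + 0.0416922/(5.78 × 0.723823) = 5.78 + 0.0099654 = 5.78997 m along the plane.
The resultant acts 0.48 + 0.0099654 = 0.489965 m (along the plate) below the hinge at the top edge, so the moment about the hinge is M = F × 0.489965 = 58.1156 × 0.489965 = 28.4746 kN·m.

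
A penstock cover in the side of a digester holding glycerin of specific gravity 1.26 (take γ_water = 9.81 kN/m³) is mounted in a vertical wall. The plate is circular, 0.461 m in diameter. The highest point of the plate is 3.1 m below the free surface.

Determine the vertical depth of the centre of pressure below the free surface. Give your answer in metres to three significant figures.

γ = 1.26 × 9.81 = 12.3606 kN/m³.
The centroid is at the centre, 0.2305 m below the top of the plate, so the centroid depth is h_c = 3.1 + 0.2305 = 3.3305 m.
A = π(0.2305)² = 0.166914 m².
Resultant F = γ·h_c·A = 12.3606 × 3.3305 × 0.166914 = 6.87135 kN.
I_c = πr⁴/4 = π × 0.2305⁴/4 = 0.00221704 m⁴.
Centre of pressure: y_p = y_c + I_c/(y_c·A) = 3.3305 + 0.00221704/(3.3305 × 0.166914) = 3.3305 + 0.00398815 = 3.33449 m along the plane.

h_p = 3.33 m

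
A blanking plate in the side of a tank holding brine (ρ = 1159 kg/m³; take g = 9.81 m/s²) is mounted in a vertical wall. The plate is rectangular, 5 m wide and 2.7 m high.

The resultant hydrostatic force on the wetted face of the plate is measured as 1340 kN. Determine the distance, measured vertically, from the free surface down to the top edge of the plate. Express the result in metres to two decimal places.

γ = ρg = 1159 × 9.81 / 1000 = 11.36979 kN/m³.
A = 5 × 2.7 = 13.5 m².
From F = γ·h_c·A, the centroid depth is h_c = 1340/(11.36979 × 13.5) = 8.73009 m.
The centroid lies 2.7/2 = 1.35 m below the top edge, so the top edge sits at h_top = 8.73009 − 1.35 = 7.38009 m below the surface.

d_top ≈ 7.38 m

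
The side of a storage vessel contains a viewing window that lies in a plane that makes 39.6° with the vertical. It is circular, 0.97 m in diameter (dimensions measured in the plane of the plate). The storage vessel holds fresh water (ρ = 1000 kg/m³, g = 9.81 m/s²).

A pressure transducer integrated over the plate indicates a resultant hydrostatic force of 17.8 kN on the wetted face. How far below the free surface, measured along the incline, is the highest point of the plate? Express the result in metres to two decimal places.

y_top ≈ 2.70 m

γ = ρg = 1000 × 9.81 = 9810 N/m³ = 9.81 kN/m³.
A = π(0.485)² = 0.738981 m².
From F = γ·h_c·A, the centroid depth is h_c = 17.8/(9.81 × 0.738981) = 2.45537 m.
The plate makes 39.6° with the vertical, i.e. θ = 90° − 39.6° = 50.4° to the horizontal. Measuring y along the incline from the free-surface line, vertical depth h = y·sinθ with sinθ = 0.770513.
Along the incline, y_c = h_c/sinθ = 2.45537/0.770513 = 3.18667 m.
The centroid is at the centre, 0.485 m below the top of the plate, so the highest point sits at y_top = 3.18667 − 0.485 = 2.70167 m along the incline.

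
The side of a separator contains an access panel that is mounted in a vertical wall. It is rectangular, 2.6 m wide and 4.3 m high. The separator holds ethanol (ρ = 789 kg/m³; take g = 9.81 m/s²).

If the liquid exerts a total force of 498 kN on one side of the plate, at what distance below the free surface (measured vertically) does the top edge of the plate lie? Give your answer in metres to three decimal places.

γ = ρg = 789 × 9.81 / 1000 = 7.74009 kN/m³.
A = 2.6 × 4.3 = 11.18 m².
From F = γ·h_c·A, the centroid depth is h_c = 498/(7.74009 × 11.18) = 5.75495 m.
The centroid lies 4.3/2 = 2.15 m below the top edge, so the top edge sits at h_top = 5.75495 − 2.15 = 3.60495 m below the surface.

d_top ≈ 3.605 m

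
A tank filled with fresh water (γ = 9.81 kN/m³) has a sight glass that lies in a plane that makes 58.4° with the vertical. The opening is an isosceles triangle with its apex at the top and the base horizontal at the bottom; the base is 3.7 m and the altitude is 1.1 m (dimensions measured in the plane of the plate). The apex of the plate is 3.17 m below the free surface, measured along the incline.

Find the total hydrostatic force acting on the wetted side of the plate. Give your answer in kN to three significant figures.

F ≈ 40.8 kN

γ = 9.81 kN/m³.
The plate makes 58.4° with the vertical, i.e. θ = 90° − 58.4° = 31.6° to the horizontal. Measuring y along the incline from the free-surface line, vertical depth h = y·sinθ with sinθ = 0.523986.
With the apex up, the centroid sits 2h/3 = 2 × 1.1/3 = 0.733333 m below the apex, so y_c = 3.17 + 0.733333 = 3.90333 m and h_c = 3.90333 × 0.523986 = 2.04529 m.
A = ½ × 3.7 × 1.1 = 2.035 m².
Resultant F = γ·h_c·A = 9.81 × 2.04529 × 2.035 = 40.8308 kN.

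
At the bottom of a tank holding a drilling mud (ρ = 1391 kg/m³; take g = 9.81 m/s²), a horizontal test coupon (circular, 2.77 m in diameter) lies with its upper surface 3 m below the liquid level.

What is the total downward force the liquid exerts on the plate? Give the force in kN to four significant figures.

γ = ρg = 1391 × 9.81 / 1000 = 13.64571 kN/m³.
The plate is horizontal, so pressure is uniform at p = γ·h = 13.64571 × 3 = 40.9371 kN/m².
A = π(1.385)² = 6.02628 m².
F = p·A = 40.9371 × 6.02628 = 246.698 kN.

F ≈ 246.7 kN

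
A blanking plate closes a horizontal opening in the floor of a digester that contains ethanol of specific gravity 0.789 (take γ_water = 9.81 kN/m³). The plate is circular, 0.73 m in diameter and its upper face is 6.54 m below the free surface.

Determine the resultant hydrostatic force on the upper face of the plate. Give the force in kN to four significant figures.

F ≈ 21.19 kN

γ = 0.789 × 9.81 = 7.74009 kN/m³.
The plate is horizontal, so pressure is uniform at p = γ·h = 7.74009 × 6.54 = 50.6202 kN/m².
A = π(0.365)² = 0.418539 m².
F = p·A = 50.6202 × 0.418539 = 21.1865 kN.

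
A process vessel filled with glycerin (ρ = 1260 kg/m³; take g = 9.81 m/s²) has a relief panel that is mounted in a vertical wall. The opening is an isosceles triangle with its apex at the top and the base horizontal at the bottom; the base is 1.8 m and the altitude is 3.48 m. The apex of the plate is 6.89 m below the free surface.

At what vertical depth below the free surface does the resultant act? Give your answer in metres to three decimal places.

γ = ρg = 1260 × 9.81 / 1000 = 12.3606 kN/m³.
With the apex up, the centroid sits 2h/3 = 2 × 3.48/3 = 2.32 m below the apex, so the centroid depth is h_c = 6.89 + 2.32 = 9.21 m.
A = ½ × 1.8 × 3.48 = 3.132 m².
Resultant F = γ·h_c·A = 12.3606 × 9.21 × 3.132 = 356.55 kN.
I_c = b·h³/36 = 1.8 × 3.48³/36 = 2.10721 m⁴.
Centre of pressure: y_p = y_c + I_c/(y_c·A) = 9.21 + 2.10721/(9.21 × 3.132) = 9.21 + 0.073051 = 9.28305 m along the plane.

h_p = 9.283 m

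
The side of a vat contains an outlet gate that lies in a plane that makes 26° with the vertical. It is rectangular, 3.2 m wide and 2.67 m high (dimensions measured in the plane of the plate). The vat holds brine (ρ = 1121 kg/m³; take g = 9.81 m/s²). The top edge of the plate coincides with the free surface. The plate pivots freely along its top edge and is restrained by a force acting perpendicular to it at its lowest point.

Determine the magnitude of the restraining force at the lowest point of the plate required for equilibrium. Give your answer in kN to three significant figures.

γ = ρg = 1121 × 9.81 / 1000 = 10.99701 kN/m³.
The plate makes 26° with the vertical, i.e. θ = 90° − 26° = 64° to the horizontal. Measuring y along the incline from the free-surface line, vertical depth h = y·sinθ with sinθ = 0.898794.
The centroid lies 2.67/2 = 1.335 m below the top edge, so y_c = 1.335 m and h_c = 1.335 × 0.898794 = 1.19989 m.
A = 3.2 × 2.67 = 8.544 m².
Resultant F = γ·h_c·A = 10.99701 × 1.19989 × 8.544 = 112.74 kN.
I_c = b·h³/12 = 3.2 × 2.67³/12 = 5.07578 m⁴.
Centre of pressure: y_p = y_c + I_c/(y_c·A) = 1.335 + 5.07578/(1.335 × 8.544) = 1.335 + 0.445 = 1.78 m along the plane.
The resultant acts 1.335 + 0.445 = 1.78 m (along the plate) below the hinge at the top edge, so the moment about the hinge is M = F × 1.78 = 112.74 × 1.78 = 200.677 kN·m.
A normal force at the bottom, 2.67 m from the hinge, must supply this moment: P = 200.677/2.67 = 75.1599 kN.

P ≈ 75.2 kN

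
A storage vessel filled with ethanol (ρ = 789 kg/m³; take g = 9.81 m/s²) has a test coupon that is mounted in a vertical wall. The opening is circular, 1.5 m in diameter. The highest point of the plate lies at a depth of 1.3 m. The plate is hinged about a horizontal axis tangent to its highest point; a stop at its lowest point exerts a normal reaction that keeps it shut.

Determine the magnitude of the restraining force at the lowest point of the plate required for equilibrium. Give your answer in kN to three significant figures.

P ≈ 15.3 kN

γ = ρg = 789 × 9.81 / 1000 = 7.74009 kN/m³.
The centroid is at the centre, 0.75 m below the top of the plate, so the centroid depth is h_c = 1.3 + 0.75 = 2.05 m.
A = π(0.75)² = 1.76715 m².
Resultant F = γ·h_c·A = 7.74009 × 2.05 × 1.76715 = 28.0397 kN.
I_c = πr⁴/4 = π × 0.75⁴/4 = 0.248505 m⁴.
Centre of pressure: y_p = y_c + I_c/(y_c·A) = 2.05 + 0.248505/(2.05 × 1.76715) = 2.05 + 0.0685974 = 2.1186 m along the plane.
The resultant acts 0.75 + 0.0685974 = 0.818597 m (along the plate) below the hinge at the top edge, so the moment about the hinge is M = F × 0.818597 = 28.0397 × 0.818597 = 22.9532 kN·m.
A normal force at the bottom, 1.5 m from the hinge, must supply this moment: P = 22.9532/1.5 = 15.3021 kN.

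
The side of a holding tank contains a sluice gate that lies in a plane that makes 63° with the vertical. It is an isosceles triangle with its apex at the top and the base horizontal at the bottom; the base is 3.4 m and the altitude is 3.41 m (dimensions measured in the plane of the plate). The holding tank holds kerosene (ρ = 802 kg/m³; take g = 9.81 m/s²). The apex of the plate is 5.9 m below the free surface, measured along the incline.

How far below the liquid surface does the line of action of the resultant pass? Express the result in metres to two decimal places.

γ = ρg = 802 × 9.81 / 1000 = 7.86762 kN/m³.
The plate makes 63° with the vertical, i.e. θ = 90° − 63° = 27° to the horizontal. Measuring y along the incline from the free-surface line, vertical depth h = y·sinθ with sinθ = 0.453990.
With the apex up, the centroid sits 2h/3 = 2 × 3.41/3 = 2.27333 m below the apex, so y_c = 5.9 + 2.27333 = 8.17333 m and h_c = 8.17333 × 0.453990 = 3.71061 m.
A = ½ × 3.4 × 3.41 = 5.797 m².
Resultant F = γ·h_c·A = 7.86762 × 3.71061 × 5.797 = 169.236 kN.
I_c = b·h³/36 = 3.4 × 3.41³/36 = 3.74489 m⁴.
Centre of pressure: y_p = y_c + I_c/(y_c·A) = 8.17333 + 3.74489/(8.17333 × 5.797) = 8.17333 + 0.0790381 = 8.25237 m along the plane.
Vertically, h_p = y_p·sinθ = 8.25237 × 0.453990 = 3.74649 m.

h_p = 3.75 m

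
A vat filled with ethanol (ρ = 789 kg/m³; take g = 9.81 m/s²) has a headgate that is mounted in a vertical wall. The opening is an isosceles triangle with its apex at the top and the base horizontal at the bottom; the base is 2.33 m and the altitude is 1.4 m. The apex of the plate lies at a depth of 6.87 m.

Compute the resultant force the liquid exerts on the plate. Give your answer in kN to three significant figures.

γ = ρg = 789 × 9.81 / 1000 = 7.74009 kN/m³.
With the apex up, the centroid sits 2h/3 = 2 × 1.4/3 = 0.933333 m below the apex, so the centroid depth is h_c = 6.87 + 0.933333 = 7.80333 m.
A = ½ × 2.33 × 1.4 = 1.631 m².
Resultant F = γ·h_c·A = 7.74009 × 7.80333 × 1.631 = 98.5099 kN.

F ≈ 98.5 kN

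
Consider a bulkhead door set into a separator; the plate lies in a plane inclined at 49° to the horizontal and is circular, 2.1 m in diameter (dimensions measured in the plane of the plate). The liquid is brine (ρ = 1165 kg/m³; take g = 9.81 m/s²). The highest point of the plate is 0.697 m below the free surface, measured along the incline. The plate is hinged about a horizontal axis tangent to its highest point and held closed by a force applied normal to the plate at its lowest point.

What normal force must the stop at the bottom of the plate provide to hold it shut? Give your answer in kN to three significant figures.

γ = ρg = 1165 × 9.81 / 1000 = 11.42865 kN/m³.
Let θ = 49° be the plate's angle to the horizontal; measure y along the incline from where the plane meets the free surface. Vertical depth h = y·sinθ with sinθ = 0.754710.
The centroid is at the centre, 1.05 m below the top of the plate, so y_c = 0.697 + 1.05 = 1.747 m and h_c = 1.747 × 0.754710 = 1.31848 m.
A = π(1.05)² = 3.46361 m².
Resultant F = γ·h_c·A = 11.42865 × 1.31848 × 3.46361 = 52.1912 kN.
I_c = πr⁴/4 = π × 1.05⁴/4 = 0.954656 m⁴.
Centre of pressure: y_p = y_c + I_c/(y_c·A) = 1.747 + 0.954656/(1.747 × 3.46361) = 1.747 + 0.15777 = 1.90477 m along the plane.
The resultant acts 1.05 + 0.15777 = 1.20777 m (along the plate) below the hinge at the top edge, so the moment about the hinge is M = F × 1.20777 = 52.1912 × 1.20777 = 63.035 kN·m.
A normal force at the bottom, 2.1 m from the hinge, must supply this moment: P = 63.035/2.1 = 30.0167 kN.

P ≈ 30.0 kN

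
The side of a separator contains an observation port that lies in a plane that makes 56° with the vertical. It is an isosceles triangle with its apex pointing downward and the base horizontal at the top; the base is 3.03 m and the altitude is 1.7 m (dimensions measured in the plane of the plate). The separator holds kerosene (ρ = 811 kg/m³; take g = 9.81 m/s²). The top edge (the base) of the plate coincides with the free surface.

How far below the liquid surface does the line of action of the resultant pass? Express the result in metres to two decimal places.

γ = ρg = 811 × 9.81 / 1000 = 7.95591 kN/m³.
The plate makes 56° with the vertical, i.e. θ = 90° − 56° = 34° to the horizontal. Measuring y along the incline from the free-surface line, vertical depth h = y·sinθ with sinθ = 0.559193.
With the apex down, the centroid sits h/3 = 1.7/3 = 0.566667 m below the base (the top edge), so y_c = 0.566667 m and h_c = 0.566667 × 0.559193 = 0.316876 m.
A = ½ × 3.03 × 1.7 = 2.5755 m².
Resultant F = γ·h_c·A = 7.95591 × 0.316876 × 2.5755 = 6.49293 kN.
I_c = b·h³/36 = 3.03 × 1.7³/36 = 0.413511 m⁴.
Centre of pressure: y_p = y_c + I_c/(y_c·A) = 0.566667 + 0.413511/(0.566667 × 2.5755) = 0.566667 + 0.283333 = 0.85 m along the plane.
Vertically, h_p = y_p·sinθ = 0.85 × 0.559193 = 0.475314 m.

h_p = 0.48 m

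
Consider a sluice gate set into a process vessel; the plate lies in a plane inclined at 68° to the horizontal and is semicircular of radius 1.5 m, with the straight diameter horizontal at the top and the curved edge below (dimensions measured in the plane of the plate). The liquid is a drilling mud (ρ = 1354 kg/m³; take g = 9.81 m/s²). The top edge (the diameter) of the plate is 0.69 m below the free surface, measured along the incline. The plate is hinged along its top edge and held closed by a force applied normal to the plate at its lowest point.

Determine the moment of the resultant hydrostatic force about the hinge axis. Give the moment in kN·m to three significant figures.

M ≈ 43.6 kN·m

γ = ρg = 1354 × 9.81 / 1000 = 13.28274 kN/m³.
Let θ = 68° be the plate's angle to the horizontal; measure y along the incline from where the plane meets the free surface. Vertical depth h = y·sinθ with sinθ = 0.927184.
The centroid of a semicircle lies 4r/(3π) = 0.63662 m from the diameter, here below the top edge, so y_c = 0.69 + 0.63662 = 1.32662 m and h_c = 1.32662 × 0.927184 = 1.23002 m.
A = πr²/2 = π × 1.5²/2 = 3.53429 m².
Resultant F = γ·h_c·A = 13.28274 × 1.23002 × 3.53429 = 57.7434 kN.
I_c = (π/8 − 8/(9π))·r⁴ = 0.109757 × 1.5⁴ = 0.555645 m⁴.
Centre of pressure: y_p = y_c + I_c/(y_c·A) = 1.32662 + 0.555645/(1.32662 × 3.53429) = 1.32662 + 0.118508 = 1.44513 m along the plane.
The resultant acts 0.63662 + 0.118508 = 0.755128 m (along the plate) below the hinge at the top edge, so the moment about the hinge is M = F × 0.755128 = 57.7434 × 0.755128 = 43.6037 kN·m.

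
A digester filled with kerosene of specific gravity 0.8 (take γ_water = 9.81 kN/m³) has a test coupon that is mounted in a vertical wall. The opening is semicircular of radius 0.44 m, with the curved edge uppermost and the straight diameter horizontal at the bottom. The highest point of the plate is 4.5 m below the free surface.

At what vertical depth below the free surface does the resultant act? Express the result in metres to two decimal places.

h_p = 4.76 m

γ = 0.8 × 9.81 = 7.848 kN/m³.
The centroid lies 4r/(3π) = 0.186742 m above the diameter, so r − 4r/(3π) = 0.44 − 0.186742 = 0.253258 m below the topmost point, so the centroid depth is h_c = 4.5 + 0.253258 = 4.75326 m.
A = πr²/2 = π × 0.44²/2 = 0.304106 m².
Resultant F = γ·h_c·A = 7.848 × 4.75326 × 0.304106 = 11.3442 kN.
I_c = (π/8 − 8/(9π))·r⁴ = 0.109757 × 0.44⁴ = 0.0041138 m⁴.
Centre of pressure: y_p = y_c + I_c/(y_c·A) = 4.75326 + 0.0041138/(4.75326 × 0.304106) = 4.75326 + 0.00284595 = 4.75611 m along the plane.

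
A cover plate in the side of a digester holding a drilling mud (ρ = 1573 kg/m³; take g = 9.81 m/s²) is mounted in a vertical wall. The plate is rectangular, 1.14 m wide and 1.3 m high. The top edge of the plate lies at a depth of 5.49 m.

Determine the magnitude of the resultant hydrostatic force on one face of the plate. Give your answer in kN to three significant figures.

F ≈ 140 kN

γ = ρg = 1573 × 9.81 / 1000 = 15.43113 kN/m³.
The centroid lies 1.3/2 = 0.65 m below the top edge, so the centroid depth is h_c = 5.49 + 0.65 = 6.14 m.
A = 1.14 × 1.3 = 1.482 m².
Resultant F = γ·h_c·A = 15.43113 × 6.14 × 1.482 = 140.415 kN.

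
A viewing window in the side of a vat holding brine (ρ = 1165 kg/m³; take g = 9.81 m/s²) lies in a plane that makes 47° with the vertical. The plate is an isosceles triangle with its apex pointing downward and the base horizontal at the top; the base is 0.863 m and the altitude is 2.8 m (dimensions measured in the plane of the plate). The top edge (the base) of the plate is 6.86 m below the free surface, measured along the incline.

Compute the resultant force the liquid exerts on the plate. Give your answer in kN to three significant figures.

F ≈ 73.4 kN

γ = ρg = 1165 × 9.81 / 1000 = 11.42865 kN/m³.
The plate makes 47° with the vertical, i.e. θ = 90° − 47° = 43° to the horizontal. Measuring y along the incline from the free-surface line, vertical depth h = y·sinθ with sinθ = 0.681998.
With the apex down, the centroid sits h/3 = 2.8/3 = 0.933333 m below the base (the top edge), so y_c = 6.86 + 0.933333 = 7.79333 m and h_c = 7.79333 × 0.681998 = 5.31504 m.
A = ½ × 0.863 × 2.8 = 1.2082 m².
Resultant F = γ·h_c·A = 11.42865 × 5.31504 × 1.2082 = 73.3906 kN.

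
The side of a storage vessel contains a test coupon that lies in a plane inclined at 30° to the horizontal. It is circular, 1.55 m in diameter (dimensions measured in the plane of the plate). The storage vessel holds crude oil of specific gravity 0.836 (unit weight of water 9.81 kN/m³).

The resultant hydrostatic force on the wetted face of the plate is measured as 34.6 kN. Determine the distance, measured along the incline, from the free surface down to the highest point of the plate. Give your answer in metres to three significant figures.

γ = 0.836 × 9.81 = 8.20116 kN/m³.
A = π(0.775)² = 1.88692 m².
From F = γ·h_c·A, the centroid depth is h_c = 34.6/(8.20116 × 1.88692) = 2.23587 m.
Let θ = 30° be the plate's angle to the horizontal; measure y along the incline from where the plane meets the free surface. Vertical depth h = y·sinθ with sinθ = 0.500000.
Along the incline, y_c = h_c/sinθ = 2.23587/0.500000 = 4.47174 m.
The centroid is at the centre, 0.775 m below the top of the plate, so the highest point sits at y_top = 4.47174 − 0.775 = 3.69674 m along the incline.

y_top ≈ 3.70 m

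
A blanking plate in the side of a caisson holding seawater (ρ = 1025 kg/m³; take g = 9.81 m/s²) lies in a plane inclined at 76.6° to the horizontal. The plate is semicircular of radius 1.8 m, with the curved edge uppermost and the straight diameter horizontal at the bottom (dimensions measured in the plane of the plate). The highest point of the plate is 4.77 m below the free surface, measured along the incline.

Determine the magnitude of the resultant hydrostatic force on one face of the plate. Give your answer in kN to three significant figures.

F ≈ 289 kN

γ = ρg = 1025 × 9.81 / 1000 = 10.05525 kN/m³.
Let θ = 76.6° be the plate's angle to the horizontal; measure y along the incline from where the plane meets the free surface. Vertical depth h = y·sinθ with sinθ = 0.972776.
The centroid lies 4r/(3π) = 0.763944 m above the diameter, so r − 4r/(3π) = 1.8 − 0.763944 = 1.03606 m below the topmost point, so y_c = 4.77 + 1.03606 = 5.80606 m and h_c = 5.80606 × 0.972776 = 5.648 m.
A = πr²/2 = π × 1.8²/2 = 5.08938 m².
Resultant F = γ·h_c·A = 10.05525 × 5.648 × 5.08938 = 289.036 kN.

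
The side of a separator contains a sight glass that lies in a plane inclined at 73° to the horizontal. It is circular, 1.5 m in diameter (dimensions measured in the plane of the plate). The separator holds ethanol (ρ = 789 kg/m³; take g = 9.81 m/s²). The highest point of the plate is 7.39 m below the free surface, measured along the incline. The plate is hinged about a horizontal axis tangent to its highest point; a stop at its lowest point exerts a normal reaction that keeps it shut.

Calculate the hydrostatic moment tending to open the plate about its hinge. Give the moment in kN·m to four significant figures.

M ≈ 81.69 kN·m

γ = ρg = 789 × 9.81 / 1000 = 7.74009 kN/m³.
Let θ = 73° be the plate's angle to the horizontal; measure y along the incline from where the plane meets the free surface. Vertical depth h = y·sinθ with sinθ = 0.956305.
The centroid is at the centre, 0.75 m below the top of the plate, so y_c = 7.39 + 0.75 = 8.14 m and h_c = 8.14 × 0.956305 = 7.78432 m.
A = π(0.75)² = 1.76715 m².
Resultant F = γ·h_c·A = 7.74009 × 7.78432 × 1.76715 = 106.473 kN.
I_c = πr⁴/4 = π × 0.75⁴/4 = 0.248505 m⁴.
Centre of pressure: y_p = y_c + I_c/(y_c·A) = 8.14 + 0.248505/(8.14 × 1.76715) = 8.14 + 0.0172758 = 8.15728 m along the plane.
The resultant acts 0.75 + 0.0172758 = 0.767276 m (along the plate) below the hinge at the top edge, so the moment about the hinge is M = F × 0.767276 = 106.473 × 0.767276 = 81.6942 kN·m.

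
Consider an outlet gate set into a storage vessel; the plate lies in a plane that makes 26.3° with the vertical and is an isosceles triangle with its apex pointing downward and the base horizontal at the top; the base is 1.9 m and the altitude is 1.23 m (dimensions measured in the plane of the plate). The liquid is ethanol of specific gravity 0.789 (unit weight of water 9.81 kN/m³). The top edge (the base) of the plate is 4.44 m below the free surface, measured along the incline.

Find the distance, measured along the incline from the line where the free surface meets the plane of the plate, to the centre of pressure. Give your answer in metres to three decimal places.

γ = 0.789 × 9.81 = 7.74009 kN/m³.
The plate makes 26.3° with the vertical, i.e. θ = 90° − 26.3° = 63.7° to the horizontal. Measuring y along the incline from the free-surface line, vertical depth h = y·sinθ with sinθ = 0.896486.
With the apex down, the centroid sits h/3 = 1.23/3 = 0.41 m below the base (the top edge), so y_c = 4.44 + 0.41 = 4.85 m and h_c = 4.85 × 0.896486 = 4.34796 m.
A = ½ × 1.9 × 1.23 = 1.1685 m².
Resultant F = γ·h_c·A = 7.74009 × 4.34796 × 1.1685 = 39.3242 kN.
I_c = b·h³/36 = 1.9 × 1.23³/36 = 0.0982124 m⁴.
Centre of pressure: y_p = y_c + I_c/(y_c·A) = 4.85 + 0.0982124/(4.85 × 1.1685) = 4.85 + 0.0173299 = 4.86733 m along the plane.

y_p = 4.867 m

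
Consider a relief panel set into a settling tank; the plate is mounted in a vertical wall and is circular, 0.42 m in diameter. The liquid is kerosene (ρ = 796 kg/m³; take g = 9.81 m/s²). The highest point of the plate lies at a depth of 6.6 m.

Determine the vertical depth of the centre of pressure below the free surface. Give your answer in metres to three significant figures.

h_p = 6.81 m

γ = ρg = 796 × 9.81 / 1000 = 7.80876 kN/m³.
The centroid is at the centre, 0.21 m below the top of the plate, so the centroid depth is h_c = 6.6 + 0.21 = 6.81 m.
A = π(0.21)² = 0.138544 m².
Resultant F = γ·h_c·A = 7.80876 × 6.81 × 0.138544 = 7.36745 kN.
I_c = πr⁴/4 = π × 0.21⁴/4 = 0.00152745 m⁴.
Centre of pressure: y_p = y_c + I_c/(y_c·A) = 6.81 + 0.00152745/(6.81 × 0.138544) = 6.81 + 0.00161895 = 6.81162 m along the plane.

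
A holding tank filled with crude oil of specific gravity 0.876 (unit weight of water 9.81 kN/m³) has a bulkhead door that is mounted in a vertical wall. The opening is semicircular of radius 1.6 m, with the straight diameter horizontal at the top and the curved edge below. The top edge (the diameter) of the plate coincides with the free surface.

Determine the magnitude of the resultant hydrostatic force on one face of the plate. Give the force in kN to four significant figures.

F ≈ 23.47 kN

γ = 0.876 × 9.81 = 8.59356 kN/m³.
The centroid of a semicircle lies 4r/(3π) = 0.679061 m from the diameter, here below the top edge, so the centroid depth is h_c = 0.679061 m.
A = πr²/2 = π × 1.6²/2 = 4.02124 m².
Resultant F = γ·h_c·A = 8.59356 × 0.679061 × 4.02124 = 23.4662 kN.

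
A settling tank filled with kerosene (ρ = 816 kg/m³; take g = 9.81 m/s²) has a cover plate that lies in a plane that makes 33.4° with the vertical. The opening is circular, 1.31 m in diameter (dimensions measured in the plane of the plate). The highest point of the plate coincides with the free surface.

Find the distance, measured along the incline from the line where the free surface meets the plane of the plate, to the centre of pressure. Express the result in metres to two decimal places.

γ = ρg = 816 × 9.81 / 1000 = 8.00496 kN/m³.
The plate makes 33.4° with the vertical, i.e. θ = 90° − 33.4° = 56.6° to the horizontal. Measuring y along the incline from the free-surface line, vertical depth h = y·sinθ with sinθ = 0.834848.
The centroid is at the centre, 0.655 m below the top of the plate, so y_c = 0.655 m and h_c = 0.655 × 0.834848 = 0.546825 m.
A = π(0.655)² = 1.34782 m².
Resultant F = γ·h_c·A = 8.00496 × 0.546825 × 1.34782 = 5.89983 kN.
I_c = πr⁴/4 = π × 0.655⁴/4 = 0.144562 m⁴.
Centre of pressure: y_p = y_c + I_c/(y_c·A) = 0.655 + 0.144562/(0.655 × 1.34782) = 0.655 + 0.16375 = 0.81875 m along the plane.

y_p = 0.82 m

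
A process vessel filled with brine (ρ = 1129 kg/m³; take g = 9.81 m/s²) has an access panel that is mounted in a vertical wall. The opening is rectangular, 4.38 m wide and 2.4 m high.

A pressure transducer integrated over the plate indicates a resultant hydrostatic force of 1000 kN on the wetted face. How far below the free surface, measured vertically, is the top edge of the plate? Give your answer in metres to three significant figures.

γ = ρg = 1129 × 9.81 / 1000 = 11.07549 kN/m³.
A = 4.38 × 2.4 = 10.512 m².
From F = γ·h_c·A, the centroid depth is h_c = 1000/(11.07549 × 10.512) = 8.58918 m.
The centroid lies 2.4/2 = 1.2 m below the top edge, so the top edge sits at h_top = 8.58918 − 1.2 = 7.38918 m below the surface.

d_top ≈ 7.39 m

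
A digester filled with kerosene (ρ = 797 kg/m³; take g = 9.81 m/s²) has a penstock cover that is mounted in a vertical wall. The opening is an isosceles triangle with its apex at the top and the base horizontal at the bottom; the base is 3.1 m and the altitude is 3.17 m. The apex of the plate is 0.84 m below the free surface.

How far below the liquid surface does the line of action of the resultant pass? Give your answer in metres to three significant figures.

γ = ρg = 797 × 9.81 / 1000 = 7.81857 kN/m³.
With the apex up, the centroid sits 2h/3 = 2 × 3.17/3 = 2.11333 m below the apex, so the centroid depth is h_c = 0.84 + 2.11333 = 2.95333 m.
A = ½ × 3.1 × 3.17 = 4.9135 m².
Resultant F = γ·h_c·A = 7.81857 × 2.95333 × 4.9135 = 113.457 kN.
I_c = b·h³/36 = 3.1 × 3.17³/36 = 2.74307 m⁴.
Centre of pressure: y_p = y_c + I_c/(y_c·A) = 2.95333 + 2.74307/(2.95333 × 4.9135) = 2.95333 + 0.189031 = 3.14236 m along the plane.

h_p = 3.14 m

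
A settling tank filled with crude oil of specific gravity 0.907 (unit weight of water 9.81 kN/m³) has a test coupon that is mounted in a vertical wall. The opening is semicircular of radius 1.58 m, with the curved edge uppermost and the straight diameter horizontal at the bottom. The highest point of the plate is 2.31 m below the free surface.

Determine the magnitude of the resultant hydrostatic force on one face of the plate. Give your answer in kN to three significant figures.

γ = 0.907 × 9.81 = 8.89767 kN/m³.
The centroid lies 4r/(3π) = 0.670573 m above the diameter, so r − 4r/(3π) = 1.58 − 0.670573 = 0.909427 m below the topmost point, so the centroid depth is h_c = 2.31 + 0.909427 = 3.21943 m.
A = πr²/2 = π × 1.58²/2 = 3.92134 m².
Resultant F = γ·h_c·A = 8.89767 × 3.21943 × 3.92134 = 112.328 kN.

F ≈ 112 kN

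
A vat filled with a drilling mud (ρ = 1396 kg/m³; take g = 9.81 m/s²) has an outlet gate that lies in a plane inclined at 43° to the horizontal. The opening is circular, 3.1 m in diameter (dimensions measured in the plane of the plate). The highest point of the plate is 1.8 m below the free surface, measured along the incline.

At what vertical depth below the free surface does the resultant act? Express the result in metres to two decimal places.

γ = ρg = 1396 × 9.81 / 1000 = 13.69476 kN/m³.
Let θ = 43° be the plate's angle to the horizontal; measure y along the incline from where the plane meets the free surface. Vertical depth h = y·sinθ with sinθ = 0.681998.
The centroid is at the centre, 1.55 m below the top of the plate, so y_c = 1.8 + 1.55 = 3.35 m and h_c = 3.35 × 0.681998 = 2.28469 m.
A = π(1.55)² = 7.54768 m².
Resultant F = γ·h_c·A = 13.69476 × 2.28469 × 7.54768 = 236.154 kN.
I_c = πr⁴/4 = π × 1.55⁴/4 = 4.53332 m⁴.
Centre of pressure: y_p = y_c + I_c/(y_c·A) = 3.35 + 4.53332/(3.35 × 7.54768) = 3.35 + 0.179291 = 3.52929 m along the plane.
Vertically, h_p = y_p·sinθ = 3.52929 × 0.681998 = 2.40697 m.

h_p = 2.41 m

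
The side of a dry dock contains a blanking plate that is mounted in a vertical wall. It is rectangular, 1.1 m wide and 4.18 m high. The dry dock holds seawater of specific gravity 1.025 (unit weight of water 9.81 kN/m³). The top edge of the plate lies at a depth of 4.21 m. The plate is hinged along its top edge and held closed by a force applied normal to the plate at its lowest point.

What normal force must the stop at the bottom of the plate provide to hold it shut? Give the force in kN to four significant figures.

P ≈ 161.7 kN

γ = 1.025 × 9.81 = 10.05525 kN/m³.
The centroid lies 4.18/2 = 2.09 m below the top edge, so the centroid depth is h_c = 4.21 + 2.09 = 6.3 m.
A = 1.1 × 4.18 = 4.598 m².
Resultant F = γ·h_c·A = 10.05525 × 6.3 × 4.598 = 291.274 kN.
I_c = b·h³/12 = 1.1 × 4.18³/12 = 6.69484 m⁴.
Centre of pressure: y_p = y_c + I_c/(y_c·A) = 6.3 + 6.69484/(6.3 × 4.598) = 6.3 + 0.231116 = 6.53112 m along the plane.
The resultant acts 2.09 + 0.231116 = 2.32112 m (along the plate) below the hinge at the top edge, so the moment about the hinge is M = F × 2.32112 = 291.274 × 2.32112 = 676.082 kN·m.
A normal force at the bottom, 4.18 m from the hinge, must supply this moment: P = 676.082/4.18 = 161.742 kN.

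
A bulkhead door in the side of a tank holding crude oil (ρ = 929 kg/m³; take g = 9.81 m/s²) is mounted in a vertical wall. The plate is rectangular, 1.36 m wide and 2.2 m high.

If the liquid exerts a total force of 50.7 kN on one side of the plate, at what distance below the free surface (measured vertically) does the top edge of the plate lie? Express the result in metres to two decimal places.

γ = ρg = 929 × 9.81 / 1000 = 9.11349 kN/m³.
A = 1.36 × 2.2 = 2.992 m².
From F = γ·h_c·A, the centroid depth is h_c = 50.7/(9.11349 × 2.992) = 1.85935 m.
The centroid lies 2.2/2 = 1.1 m below the top edge, so the top edge sits at h_top = 1.85935 − 1.1 = 0.75935 m below the surface.

d_top ≈ 0.76 m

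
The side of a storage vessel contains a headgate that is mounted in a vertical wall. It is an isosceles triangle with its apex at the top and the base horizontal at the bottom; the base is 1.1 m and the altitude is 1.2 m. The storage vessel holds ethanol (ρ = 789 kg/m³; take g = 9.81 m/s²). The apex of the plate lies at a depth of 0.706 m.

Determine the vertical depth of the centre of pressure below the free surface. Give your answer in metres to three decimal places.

γ = ρg = 789 × 9.81 / 1000 = 7.74009 kN/m³.
With the apex up, the centroid sits 2h/3 = 2 × 1.2/3 = 0.8 m below the apex, so the centroid depth is h_c = 0.706 + 0.8 = 1.506 m.
A = ½ × 1.1 × 1.2 = 0.66 m².
Resultant F = γ·h_c·A = 7.74009 × 1.506 × 0.66 = 7.69334 kN.
I_c = b·h³/36 = 1.1 × 1.2³/36 = 0.0528 m⁴.
Centre of pressure: y_p = y_c + I_c/(y_c·A) = 1.506 + 0.0528/(1.506 × 0.66) = 1.506 + 0.0531208 = 1.55912 m along the plane.

h_p = 1.559 m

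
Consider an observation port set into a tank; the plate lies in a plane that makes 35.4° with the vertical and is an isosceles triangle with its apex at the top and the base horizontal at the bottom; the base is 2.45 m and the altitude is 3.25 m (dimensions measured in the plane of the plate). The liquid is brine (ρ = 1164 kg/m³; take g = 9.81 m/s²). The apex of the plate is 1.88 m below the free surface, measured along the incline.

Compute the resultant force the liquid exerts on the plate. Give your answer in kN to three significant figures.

γ = ρg = 1164 × 9.81 / 1000 = 11.41884 kN/m³.
The plate makes 35.4° with the vertical, i.e. θ = 90° − 35.4° = 54.6° to the horizontal. Measuring y along the incline from the free-surface line, vertical depth h = y·sinθ with sinθ = 0.815128.
With the apex up, the centroid sits 2h/3 = 2 × 3.25/3 = 2.16667 m below the apex, so y_c = 1.88 + 2.16667 = 4.04667 m and h_c = 4.04667 × 0.815128 = 3.29855 m.
A = ½ × 2.45 × 3.25 = 3.98125 m².
Resultant F = γ·h_c·A = 11.41884 × 3.29855 × 3.98125 = 149.956 kN.

F ≈ 150 kN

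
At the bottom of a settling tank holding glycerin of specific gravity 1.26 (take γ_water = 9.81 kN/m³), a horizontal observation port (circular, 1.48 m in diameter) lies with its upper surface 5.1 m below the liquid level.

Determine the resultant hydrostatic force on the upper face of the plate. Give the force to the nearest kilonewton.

F ≈ 108 kN

γ = 1.26 × 9.81 = 12.3606 kN/m³.
The plate is horizontal, so pressure is uniform at p = γ·h = 12.3606 × 5.1 = 63.0391 kN/m².
A = π(0.74)² = 1.72034 m².
F = p·A = 63.0391 × 1.72034 = 108.449 kN.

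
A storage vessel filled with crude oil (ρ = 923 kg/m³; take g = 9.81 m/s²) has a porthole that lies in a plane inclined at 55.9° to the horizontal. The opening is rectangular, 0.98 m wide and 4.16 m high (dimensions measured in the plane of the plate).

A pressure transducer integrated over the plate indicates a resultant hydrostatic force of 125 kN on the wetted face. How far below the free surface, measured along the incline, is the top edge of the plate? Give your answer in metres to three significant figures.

y_top ≈ 2.01 m

γ = ρg = 923 × 9.81 / 1000 = 9.05463 kN/m³.
A = 0.98 × 4.16 = 4.0768 m².
From F = γ·h_c·A, the centroid depth is h_c = 125/(9.05463 × 4.0768) = 3.38626 m.
Let θ = 55.9° be the plate's angle to the horizontal; measure y along the incline from where the plane meets the free surface. Vertical depth h = y·sinθ with sinθ = 0.828060.
Along the incline, y_c = h_c/sinθ = 3.38626/0.828060 = 4.08939 m.
The centroid lies 4.16/2 = 2.08 m below the top edge, so the top edge sits at y_top = 4.08939 − 2.08 = 2.00939 m along the incline.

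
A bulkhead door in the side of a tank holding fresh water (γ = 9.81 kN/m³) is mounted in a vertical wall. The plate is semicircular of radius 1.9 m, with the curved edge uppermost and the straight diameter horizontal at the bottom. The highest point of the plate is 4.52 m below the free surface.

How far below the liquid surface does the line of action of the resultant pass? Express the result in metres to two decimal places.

γ = 9.81 kN/m³.
The centroid lies 4r/(3π) = 0.806385 m above the diameter, so r − 4r/(3π) = 1.9 − 0.806385 = 1.09361 m below the topmost point, so the centroid depth is h_c = 4.52 + 1.09361 = 5.61361 m.
A = πr²/2 = π × 1.9²/2 = 5.67057 m².
Resultant F = γ·h_c·A = 9.81 × 5.61361 × 5.67057 = 312.276 kN.
I_c = (π/8 − 8/(9π))·r⁴ = 0.109757 × 1.9⁴ = 1.43036 m⁴.
Centre of pressure: y_p = y_c + I_c/(y_c·A) = 5.61361 + 1.43036/(5.61361 × 5.67057) = 5.61361 + 0.0449341 = 5.65854 m along the plane.

h_p = 5.66 m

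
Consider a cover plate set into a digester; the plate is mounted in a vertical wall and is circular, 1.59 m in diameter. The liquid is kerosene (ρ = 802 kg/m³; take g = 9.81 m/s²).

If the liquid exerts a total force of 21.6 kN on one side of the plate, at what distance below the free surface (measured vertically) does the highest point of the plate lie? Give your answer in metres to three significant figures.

γ = ρg = 802 × 9.81 / 1000 = 7.86762 kN/m³.
A = π(0.795)² = 1.98557 m².
From F = γ·h_c·A, the centroid depth is h_c = 21.6/(7.86762 × 1.98557) = 1.38269 m.
The centroid is at the centre, 0.795 m below the top of the plate, so the highest point sits at h_top = 1.38269 − 0.795 = 0.58769 m below the surface.

d_top ≈ 0.588 m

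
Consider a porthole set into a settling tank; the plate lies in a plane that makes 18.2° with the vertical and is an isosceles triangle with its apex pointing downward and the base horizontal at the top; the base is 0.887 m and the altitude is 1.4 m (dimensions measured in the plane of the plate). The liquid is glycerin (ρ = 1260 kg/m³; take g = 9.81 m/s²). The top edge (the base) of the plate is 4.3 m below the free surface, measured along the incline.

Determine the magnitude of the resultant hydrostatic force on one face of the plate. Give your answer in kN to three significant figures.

F ≈ 34.8 kN

γ = ρg = 1260 × 9.81 / 1000 = 12.3606 kN/m³.
The plate makes 18.2° with the vertical, i.e. θ = 90° − 18.2° = 71.8° to the horizontal. Measuring y along the incline from the free-surface line, vertical depth h = y·sinθ with sinθ = 0.949972.
With the apex down, the centroid sits h/3 = 1.4/3 = 0.466667 m below the base (the top edge), so y_c = 4.3 + 0.466667 = 4.76667 m and h_c = 4.76667 × 0.949972 = 4.5282 m.
A = ½ × 0.887 × 1.4 = 0.6209 m².
Resultant F = γ·h_c·A = 12.3606 × 4.5282 × 0.6209 = 34.7526 kN.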